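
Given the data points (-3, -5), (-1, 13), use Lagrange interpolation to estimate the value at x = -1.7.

Lagrange interpolation formula:
P(x) = Σ yᵢ × Lᵢ(x)
where Lᵢ(x) = Π_{j≠i} (x - xⱼ)/(xᵢ - xⱼ)

L_0(-1.7) = (-1.7 - (-1))/(-3 - (-1)) = 0.350000
L_1(-1.7) = (-1.7 - (-3))/(-1 - (-3)) = 0.650000

P(-1.7) = (-5)×L_0(-1.7) + 13×L_1(-1.7)
P(-1.7) = 6.700000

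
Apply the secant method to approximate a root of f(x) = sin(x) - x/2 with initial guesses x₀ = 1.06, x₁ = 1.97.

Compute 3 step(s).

f(x) = sin(x) - x/2
x₀ = 1.06, x₁ = 1.97

Secant formula: x_{n+1} = x_n - f(x_n)(x_n - x_{n-1})/(f(x_n) - f(x_{n-1}))

Iteration 1:
  f(1.060000) = 0.342355
  f(1.970000) = -0.063629
  x_2 = 1.970000 - (-0.063629)×(1.970000 - 1.060000)/(-0.063629 - 0.342355)
       = 1.827377
Iteration 2:
  f(1.970000) = -0.063629
  f(1.827377) = 0.053575
  x_3 = 1.827377 - 0.053575×(1.827377 - 1.970000)/(0.053575 - (-0.063629))
       = 1.892571
Iteration 3:
  f(1.827377) = 0.053575
  f(1.892571) = 0.002390
  x_4 = 1.892571 - 0.002390×(1.892571 - 1.827377)/(0.002390 - 0.053575)
       = 1.895615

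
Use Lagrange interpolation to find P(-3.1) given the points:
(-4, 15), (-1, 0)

Lagrange interpolation formula:
P(x) = Σ yᵢ × Lᵢ(x)
where Lᵢ(x) = Π_{j≠i} (x - xⱼ)/(xᵢ - xⱼ)

L_0(-3.1) = (-3.1 - (-1))/(-4 - (-1)) = 0.700000
L_1(-3.1) = (-3.1 - (-4))/(-1 - (-4)) = 0.300000

P(-3.1) = 15×L_0(-3.1) + 0×L_1(-3.1)
P(-3.1) = 10.500000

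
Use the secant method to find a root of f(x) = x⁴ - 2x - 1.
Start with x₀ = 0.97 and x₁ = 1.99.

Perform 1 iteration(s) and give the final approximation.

f(x) = x⁴ - 2x - 1
x₀ = 0.97, x₁ = 1.99

Secant formula: x_{n+1} = x_n - f(x_n)(x_n - x_{n-1})/(f(x_n) - f(x_{n-1}))

Iteration 1:
  f(0.970000) = -2.054707
  f(1.990000) = 10.702392
  x_2 = 1.990000 - 10.702392×(1.990000 - 0.970000)/(10.702392 - (-2.054707))
       = 1.134285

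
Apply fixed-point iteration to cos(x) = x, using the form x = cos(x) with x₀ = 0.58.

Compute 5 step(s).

Equation: cos(x) = x
Fixed-point form: x = cos(x)
x₀ = 0.58

x_1 = g(0.580000) = 0.836463
x_2 = g(0.836463) = 0.670093
x_3 = g(0.670093) = 0.783764
x_4 = g(0.783764) = 0.708261
x_5 = g(0.708261) = 0.759494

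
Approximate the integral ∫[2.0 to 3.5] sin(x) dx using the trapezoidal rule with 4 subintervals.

f(x) = sin(x)
a = 2.0, b = 3.5, n = 4
h = (b - a)/n = 0.375000

Trapezoidal rule: (h/2)[f(x₀) + 2f(x₁) + 2f(x₂) + ... + f(xₙ)]

x_0 = 2.0000, f(x_0) = 0.909297, coefficient = 1
x_1 = 2.3750, f(x_1) = 0.693685, coefficient = 2
x_2 = 2.7500, f(x_2) = 0.381661, coefficient = 2
x_3 = 3.1250, f(x_3) = 0.016592, coefficient = 2
x_4 = 3.5000, f(x_4) = -0.350783, coefficient = 1

I ≈ (0.375000/2) × 2.742390 = 0.514198
Exact value: 0.520310
Error: 0.006112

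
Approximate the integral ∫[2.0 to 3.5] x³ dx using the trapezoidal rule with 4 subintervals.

f(x) = x³
a = 2.0, b = 3.5, n = 4
h = (b - a)/n = 0.375000

Trapezoidal rule: (h/2)[f(x₀) + 2f(x₁) + 2f(x₂) + ... + f(xₙ)]

x_0 = 2.0000, f(x_0) = 8.000000, coefficient = 1
x_1 = 2.3750, f(x_1) = 13.396484, coefficient = 2
x_2 = 2.7500, f(x_2) = 20.796875, coefficient = 2
x_3 = 3.1250, f(x_3) = 30.517578, coefficient = 2
x_4 = 3.5000, f(x_4) = 42.875000, coefficient = 1

I ≈ (0.375000/2) × 180.296875 = 33.805664
Exact value: 33.515625
Error: 0.290039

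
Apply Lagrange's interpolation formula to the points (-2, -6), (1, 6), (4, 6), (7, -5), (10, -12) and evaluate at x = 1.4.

Lagrange interpolation formula:
P(x) = Σ yᵢ × Lᵢ(x)
where Lᵢ(x) = Π_{j≠i} (x - xⱼ)/(xᵢ - xⱼ)

L_0(1.4) = (1.4 - 1)/(-2 - 1) × (1.4 - 4)/(-2 - 4) × (1.4 - 7)/(-2 - 7) × (1.4 - 10)/(-2 - 10) = -0.025765
L_1(1.4) = (1.4 - (-2))/(1 - (-2)) × (1.4 - 4)/(1 - 4) × (1.4 - 7)/(1 - 7) × (1.4 - 10)/(1 - 10) = 0.875997
L_2(1.4) = (1.4 - (-2))/(4 - (-2)) × (1.4 - 1)/(4 - 1) × (1.4 - 7)/(4 - 7) × (1.4 - 10)/(4 - 10) = 0.202153
L_3(1.4) = (1.4 - (-2))/(7 - (-2)) × (1.4 - 1)/(7 - 1) × (1.4 - 4)/(7 - 4) × (1.4 - 10)/(7 - 10) = -0.062571
L_4(1.4) = (1.4 - (-2))/(10 - (-2)) × (1.4 - 1)/(10 - 1) × (1.4 - 4)/(10 - 4) × (1.4 - 7)/(10 - 7) = 0.010186

P(1.4) = (-6)×L_0(1.4) + 6×L_1(1.4) + 6×L_2(1.4) + (-5)×L_3(1.4) + (-12)×L_4(1.4)
P(1.4) = 6.814110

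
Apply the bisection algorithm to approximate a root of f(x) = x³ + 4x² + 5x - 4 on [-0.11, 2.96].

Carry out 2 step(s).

f(x) = x³ + 4x² + 5x - 4
Initial interval: [-0.11, 2.96]

Iteration 1:
  c_1 = (-0.110000 + 2.960000)/2 = 1.425000
  f(c_1) = f(1.425000) = 14.141141
  f(a) × f(c) < 0, new interval: [-0.110000, 1.425000]
Iteration 2:
  c_2 = (-0.110000 + 1.425000)/2 = 0.657500
  f(c_2) = f(0.657500) = 1.300966
  f(a) × f(c) < 0, new interval: [-0.110000, 0.657500]

After 2 iteration(s), the approximation is c_2 = 0.657500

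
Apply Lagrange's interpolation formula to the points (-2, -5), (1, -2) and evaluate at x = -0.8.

Lagrange interpolation formula:
P(x) = Σ yᵢ × Lᵢ(x)
where Lᵢ(x) = Π_{j≠i} (x - xⱼ)/(xᵢ - xⱼ)

L_0(-0.8) = (-0.8 - 1)/(-2 - 1) = 0.600000
L_1(-0.8) = (-0.8 - (-2))/(1 - (-2)) = 0.400000

P(-0.8) = (-5)×L_0(-0.8) + (-2)×L_1(-0.8)
P(-0.8) = -3.800000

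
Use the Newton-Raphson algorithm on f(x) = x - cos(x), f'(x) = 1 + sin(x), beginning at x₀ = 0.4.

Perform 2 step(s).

f(x) = x - cos(x)
f'(x) = 1 + sin(x)
x₀ = 0.4

Newton-Raphson formula: x_{n+1} = x_n - f(x_n)/f'(x_n)

Iteration 1:
  f(0.400000) = -0.521061
  f'(0.400000) = 1.389418
  x_1 = 0.400000 - (-0.521061)/1.389418 = 0.775021
Iteration 2:
  f(0.775021) = 0.060615
  f'(0.775021) = 1.699731
  x_2 = 0.775021 - 0.060615/1.699731 = 0.739360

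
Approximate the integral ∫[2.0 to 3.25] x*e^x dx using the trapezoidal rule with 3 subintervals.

f(x) = x*e^x
a = 2.0, b = 3.25, n = 3
h = (b - a)/n = 0.416667

Trapezoidal rule: (h/2)[f(x₀) + 2f(x₁) + 2f(x₂) + ... + f(xₙ)]

x_0 = 2.0000, f(x_0) = 14.778112, coefficient = 1
x_1 = 2.4167, f(x_1) = 27.087053, coefficient = 2
x_2 = 2.8333, f(x_2) = 48.172446, coefficient = 2
x_3 = 3.2500, f(x_3) = 83.818605, coefficient = 1

I ≈ (0.416667/2) × 249.115715 = 51.899107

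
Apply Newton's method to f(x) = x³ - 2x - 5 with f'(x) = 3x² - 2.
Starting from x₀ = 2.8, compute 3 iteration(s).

f(x) = x³ - 2x - 5
f'(x) = 3x² - 2
x₀ = 2.8

Newton-Raphson formula: x_{n+1} = x_n - f(x_n)/f'(x_n)

Iteration 1:
  f(2.800000) = 11.352000
  f'(2.800000) = 21.520000
  x_1 = 2.800000 - 11.352000/21.520000 = 2.272491
Iteration 2:
  f(2.272491) = 2.190647
  f'(2.272491) = 13.492642
  x_2 = 2.272491 - 2.190647/13.492642 = 2.110132
Iteration 3:
  f(2.110132) = 0.175431
  f'(2.110132) = 11.357972
  x_3 = 2.110132 - 0.175431/11.357972 = 2.094686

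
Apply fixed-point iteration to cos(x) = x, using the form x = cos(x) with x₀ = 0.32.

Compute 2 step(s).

Equation: cos(x) = x
Fixed-point form: x = cos(x)
x₀ = 0.32

x_1 = g(0.320000) = 0.949235
x_2 = g(0.949235) = 0.582305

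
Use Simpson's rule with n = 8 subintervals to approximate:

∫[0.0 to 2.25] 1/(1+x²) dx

f(x) = 1/(1+x²)
a = 0.0, b = 2.25, n = 8
h = (b - a)/n = 0.281250

Simpson's rule: (h/3)[f(x₀) + 4f(x₁) + 2f(x₂) + ... + f(xₙ)]

x_0 = 0.0000, f(x_0) = 1.000000, coefficient = 1
x_1 = 0.2812, f(x_1) = 0.926697, coefficient = 4
x_2 = 0.5625, f(x_2) = 0.759644, coefficient = 2
x_3 = 0.8438, f(x_3) = 0.584141, coefficient = 4
x_4 = 1.1250, f(x_4) = 0.441379, coefficient = 2
x_5 = 1.4062, f(x_5) = 0.335848, coefficient = 4
x_6 = 1.6875, f(x_6) = 0.259898, coefficient = 2
x_7 = 1.9688, f(x_7) = 0.205087, coefficient = 4
x_8 = 2.2500, f(x_8) = 0.164948, coefficient = 1

I ≈ (0.281250/3) × 12.293885 = 1.152552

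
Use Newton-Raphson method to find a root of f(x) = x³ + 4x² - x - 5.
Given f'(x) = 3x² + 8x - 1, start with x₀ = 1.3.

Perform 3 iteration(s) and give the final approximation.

f(x) = x³ + 4x² - x - 5
f'(x) = 3x² + 8x - 1
x₀ = 1.3

Newton-Raphson formula: x_{n+1} = x_n - f(x_n)/f'(x_n)

Iteration 1:
  f(1.300000) = 2.657000
  f'(1.300000) = 14.470000
  x_1 = 1.300000 - 2.657000/14.470000 = 1.116379
Iteration 2:
  f(1.116379) = 0.260171
  f'(1.116379) = 11.669934
  x_2 = 1.116379 - 0.260171/11.669934 = 1.094085
Iteration 3:
  f(1.094085) = 0.003642
  f'(1.094085) = 11.343739
  x_3 = 1.094085 - 0.003642/11.343739 = 1.093764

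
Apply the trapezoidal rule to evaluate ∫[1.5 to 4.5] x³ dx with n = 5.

f(x) = x³
a = 1.5, b = 4.5, n = 5
h = (b - a)/n = 0.600000

Trapezoidal rule: (h/2)[f(x₀) + 2f(x₁) + 2f(x₂) + ... + f(xₙ)]

x_0 = 1.5000, f(x_0) = 3.375000, coefficient = 1
x_1 = 2.1000, f(x_1) = 9.261000, coefficient = 2
x_2 = 2.7000, f(x_2) = 19.683000, coefficient = 2
x_3 = 3.3000, f(x_3) = 35.937000, coefficient = 2
x_4 = 3.9000, f(x_4) = 59.319000, coefficient = 2
x_5 = 4.5000, f(x_5) = 91.125000, coefficient = 1

I ≈ (0.600000/2) × 342.900000 = 102.870000
Exact value: 101.250000
Error: 1.620000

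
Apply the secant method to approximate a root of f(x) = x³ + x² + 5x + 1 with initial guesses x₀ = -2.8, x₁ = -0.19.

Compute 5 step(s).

f(x) = x³ + x² + 5x + 1
x₀ = -2.8, x₁ = -0.19

Secant formula: x_{n+1} = x_n - f(x_n)(x_n - x_{n-1})/(f(x_n) - f(x_{n-1}))

Iteration 1:
  f(-2.800000) = -27.112000
  f(-0.190000) = 0.079241
  x_2 = -0.190000 - 0.079241×(-0.190000 - (-2.800000))/(0.079241 - (-27.112000))
       = -0.197606
Iteration 2:
  f(-0.190000) = 0.079241
  f(-0.197606) = 0.043302
  x_3 = -0.197606 - 0.043302×(-0.197606 - (-0.190000))/(0.043302 - 0.079241)
       = -0.206770
Iteration 3:
  f(-0.197606) = 0.043302
  f(-0.206770) = 0.000062
  x_4 = -0.206770 - 0.000062×(-0.206770 - (-0.197606))/(0.000062 - 0.043302)
       = -0.206783
Iteration 4:
  f(-0.206770) = 0.000062
  f(-0.206783) = 0.000000
  x_5 = -0.206783 - 0.000000×(-0.206783 - (-0.206770))/(0.000000 - 0.000062)
       = -0.206783
Iteration 5:
  f(-0.206783) = 0.000000
  f(-0.206783) = 0.000000
  x_6 = -0.206783 - 0.000000×(-0.206783 - (-0.206783))/(0.000000 - 0.000000)
       = -0.206783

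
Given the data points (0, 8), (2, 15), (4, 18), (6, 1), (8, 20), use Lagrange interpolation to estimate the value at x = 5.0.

Lagrange interpolation formula:
P(x) = Σ yᵢ × Lᵢ(x)
where Lᵢ(x) = Π_{j≠i} (x - xⱼ)/(xᵢ - xⱼ)

L_0(5.0) = (5.0 - 2)/(0 - 2) × (5.0 - 4)/(0 - 4) × (5.0 - 6)/(0 - 6) × (5.0 - 8)/(0 - 8) = 0.023438
L_1(5.0) = (5.0 - 0)/(2 - 0) × (5.0 - 4)/(2 - 4) × (5.0 - 6)/(2 - 6) × (5.0 - 8)/(2 - 8) = -0.156250
L_2(5.0) = (5.0 - 0)/(4 - 0) × (5.0 - 2)/(4 - 2) × (5.0 - 6)/(4 - 6) × (5.0 - 8)/(4 - 8) = 0.703125
L_3(5.0) = (5.0 - 0)/(6 - 0) × (5.0 - 2)/(6 - 2) × (5.0 - 4)/(6 - 4) × (5.0 - 8)/(6 - 8) = 0.468750
L_4(5.0) = (5.0 - 0)/(8 - 0) × (5.0 - 2)/(8 - 2) × (5.0 - 4)/(8 - 4) × (5.0 - 6)/(8 - 6) = -0.039062

P(5.0) = 8×L_0(5.0) + 15×L_1(5.0) + 18×L_2(5.0) + 1×L_3(5.0) + 20×L_4(5.0)
P(5.0) = 10.187500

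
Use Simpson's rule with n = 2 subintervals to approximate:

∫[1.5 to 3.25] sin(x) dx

f(x) = sin(x)
a = 1.5, b = 3.25, n = 2
h = (b - a)/n = 0.875000

Simpson's rule: (h/3)[f(x₀) + 4f(x₁) + 2f(x₂) + ... + f(xₙ)]

x_0 = 1.5000, f(x_0) = 0.997495, coefficient = 1
x_1 = 2.3750, f(x_1) = 0.693685, coefficient = 4
x_2 = 3.2500, f(x_2) = -0.108195, coefficient = 1

I ≈ (0.875000/3) × 3.664040 = 1.068678
Exact value: 1.064867
Error: 0.003811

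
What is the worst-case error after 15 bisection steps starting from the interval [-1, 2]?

Bisection error bound: |error| ≤ (b-a)/2^n
|error| ≤ (2 - (-1))/2^15 = 3/2^15
|error| ≤ 0.0000915527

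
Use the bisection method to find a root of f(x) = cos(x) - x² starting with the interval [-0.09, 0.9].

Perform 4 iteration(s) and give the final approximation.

f(x) = cos(x) - x²
Initial interval: [-0.09, 0.9]

Iteration 1:
  c_1 = (-0.090000 + 0.900000)/2 = 0.405000
  f(c_1) = f(0.405000) = 0.755077
  f(a) × f(c) ≥ 0, new interval: [0.405000, 0.900000]
Iteration 2:
  c_2 = (0.405000 + 0.900000)/2 = 0.652500
  f(c_2) = f(0.652500) = 0.368812
  f(a) × f(c) ≥ 0, new interval: [0.652500, 0.900000]
Iteration 3:
  c_3 = (0.652500 + 0.900000)/2 = 0.776250
  f(c_3) = f(0.776250) = 0.110982
  f(a) × f(c) ≥ 0, new interval: [0.776250, 0.900000]
Iteration 4:
  c_4 = (0.776250 + 0.900000)/2 = 0.838125
  f(c_4) = f(0.838125) = -0.033596
  f(a) × f(c) < 0, new interval: [0.776250, 0.838125]

After 4 iteration(s), the approximation is c_4 = 0.838125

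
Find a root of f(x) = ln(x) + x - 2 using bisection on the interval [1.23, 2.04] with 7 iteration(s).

f(x) = ln(x) + x - 2
Initial interval: [1.23, 2.04]

Iteration 1:
  c_1 = (1.230000 + 2.040000)/2 = 1.635000
  f(c_1) = f(1.635000) = 0.126643
  f(a) × f(c) < 0, new interval: [1.230000, 1.635000]
Iteration 2:
  c_2 = (1.230000 + 1.635000)/2 = 1.432500
  f(c_2) = f(1.432500) = -0.208079
  f(a) × f(c) ≥ 0, new interval: [1.432500, 1.635000]
Iteration 3:
  c_3 = (1.432500 + 1.635000)/2 = 1.533750
  f(c_3) = f(1.533750) = -0.038534
  f(a) × f(c) ≥ 0, new interval: [1.533750, 1.635000]
Iteration 4:
  c_4 = (1.533750 + 1.635000)/2 = 1.584375
  f(c_4) = f(1.584375) = 0.044565
  f(a) × f(c) < 0, new interval: [1.533750, 1.584375]
Iteration 5:
  c_5 = (1.533750 + 1.584375)/2 = 1.559063
  f(c_5) = f(1.559063) = 0.003147
  f(a) × f(c) < 0, new interval: [1.533750, 1.559063]
Iteration 6:
  c_6 = (1.533750 + 1.559063)/2 = 1.546406
  f(c_6) = f(1.546406) = -0.017660
  f(a) × f(c) ≥ 0, new interval: [1.546406, 1.559063]
Iteration 7:
  c_7 = (1.546406 + 1.559063)/2 = 1.552734
  f(c_7) = f(1.552734) = -0.007248
  f(a) × f(c) ≥ 0, new interval: [1.552734, 1.559063]

After 7 iteration(s), the approximation is c_7 = 1.552734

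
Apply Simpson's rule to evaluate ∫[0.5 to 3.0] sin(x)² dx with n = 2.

f(x) = sin(x)²
a = 0.5, b = 3.0, n = 2
h = (b - a)/n = 1.250000

Simpson's rule: (h/3)[f(x₀) + 4f(x₁) + 2f(x₂) + ... + f(xₙ)]

x_0 = 0.5000, f(x_0) = 0.229849, coefficient = 1
x_1 = 1.7500, f(x_1) = 0.968228, coefficient = 4
x_2 = 3.0000, f(x_2) = 0.019915, coefficient = 1

I ≈ (1.250000/3) × 4.122677 = 1.717782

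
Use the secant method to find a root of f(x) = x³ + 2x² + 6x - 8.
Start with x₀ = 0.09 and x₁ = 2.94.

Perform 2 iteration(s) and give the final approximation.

f(x) = x³ + 2x² + 6x - 8
x₀ = 0.09, x₁ = 2.94

Secant formula: x_{n+1} = x_n - f(x_n)(x_n - x_{n-1})/(f(x_n) - f(x_{n-1}))

Iteration 1:
  f(0.090000) = -7.443071
  f(2.940000) = 52.339384
  x_2 = 2.940000 - 52.339384×(2.940000 - 0.090000)/(52.339384 - (-7.443071))
       = 0.444832
Iteration 2:
  f(2.940000) = 52.339384
  f(0.444832) = -4.847232
  x_3 = 0.444832 - (-4.847232)×(0.444832 - 2.940000)/(-4.847232 - 52.339384)
       = 0.656327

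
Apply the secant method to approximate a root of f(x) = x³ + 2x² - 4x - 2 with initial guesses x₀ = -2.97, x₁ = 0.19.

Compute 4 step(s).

f(x) = x³ + 2x² - 4x - 2
x₀ = -2.97, x₁ = 0.19

Secant formula: x_{n+1} = x_n - f(x_n)(x_n - x_{n-1})/(f(x_n) - f(x_{n-1}))

Iteration 1:
  f(-2.970000) = 1.323727
  f(0.190000) = -2.680941
  x_2 = 0.190000 - (-2.680941)×(0.190000 - (-2.970000))/(-2.680941 - 1.323727)
       = -1.925475
Iteration 2:
  f(0.190000) = -2.680941
  f(-1.925475) = 5.978198
  x_3 = -1.925475 - 5.978198×(-1.925475 - 0.190000)/(5.978198 - (-2.680941))
       = -0.464968
Iteration 3:
  f(-1.925475) = 5.978198
  f(-0.464968) = 0.191741
  x_4 = -0.464968 - 0.191741×(-0.464968 - (-1.925475))/(0.191741 - 5.978198)
       = -0.416573
Iteration 4:
  f(-0.464968) = 0.191741
  f(-0.416573) = -0.058932
  x_5 = -0.416573 - (-0.058932)×(-0.416573 - (-0.464968))/(-0.058932 - 0.191741)
       = -0.427950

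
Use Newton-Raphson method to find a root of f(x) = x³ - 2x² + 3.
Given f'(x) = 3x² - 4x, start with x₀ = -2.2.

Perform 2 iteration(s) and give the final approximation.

f(x) = x³ - 2x² + 3
f'(x) = 3x² - 4x
x₀ = -2.2

Newton-Raphson formula: x_{n+1} = x_n - f(x_n)/f'(x_n)

Iteration 1:
  f(-2.200000) = -17.328000
  f'(-2.200000) = 23.320000
  x_1 = -2.200000 - (-17.328000)/23.320000 = -1.456947
Iteration 2:
  f(-1.456947) = -4.338040
  f'(-1.456947) = 12.195869
  x_2 = -1.456947 - (-4.338040)/12.195869 = -1.101249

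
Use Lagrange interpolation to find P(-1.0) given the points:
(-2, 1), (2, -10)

Lagrange interpolation formula:
P(x) = Σ yᵢ × Lᵢ(x)
where Lᵢ(x) = Π_{j≠i} (x - xⱼ)/(xᵢ - xⱼ)

L_0(-1.0) = (-1.0 - 2)/(-2 - 2) = 0.750000
L_1(-1.0) = (-1.0 - (-2))/(2 - (-2)) = 0.250000

P(-1.0) = 1×L_0(-1.0) + (-10)×L_1(-1.0)
P(-1.0) = -1.750000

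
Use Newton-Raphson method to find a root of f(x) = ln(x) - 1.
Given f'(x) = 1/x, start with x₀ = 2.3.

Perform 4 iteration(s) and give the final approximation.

f(x) = ln(x) - 1
f'(x) = 1/x
x₀ = 2.3

Newton-Raphson formula: x_{n+1} = x_n - f(x_n)/f'(x_n)

Iteration 1:
  f(2.300000) = -0.167091
  f'(2.300000) = 0.434783
  x_1 = 2.300000 - (-0.167091)/0.434783 = 2.684309
Iteration 2:
  f(2.684309) = -0.012577
  f'(2.684309) = 0.372535
  x_2 = 2.684309 - (-0.012577)/0.372535 = 2.718069
Iteration 3:
  f(2.718069) = -0.000078
  f'(2.718069) = 0.367908
  x_3 = 2.718069 - (-0.000078)/0.367908 = 2.718282
Iteration 4:
  f(2.718282) = 0.000000
  f'(2.718282) = 0.367879
  x_4 = 2.718282 - 0.000000/0.367879 = 2.718282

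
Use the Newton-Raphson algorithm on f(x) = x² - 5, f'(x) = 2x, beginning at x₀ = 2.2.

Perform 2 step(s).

f(x) = x² - 5
f'(x) = 2x
x₀ = 2.2

Newton-Raphson formula: x_{n+1} = x_n - f(x_n)/f'(x_n)

Iteration 1:
  f(2.200000) = -0.160000
  f'(2.200000) = 4.400000
  x_1 = 2.200000 - (-0.160000)/4.400000 = 2.236364
Iteration 2:
  f(2.236364) = 0.001322
  f'(2.236364) = 4.472727
  x_2 = 2.236364 - 0.001322/4.472727 = 2.236068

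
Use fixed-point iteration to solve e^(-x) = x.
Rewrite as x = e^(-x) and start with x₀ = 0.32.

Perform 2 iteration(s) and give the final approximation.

Equation: e^(-x) = x
Fixed-point form: x = e^(-x)
x₀ = 0.32

x_1 = g(0.320000) = 0.726149
x_2 = g(0.726149) = 0.483768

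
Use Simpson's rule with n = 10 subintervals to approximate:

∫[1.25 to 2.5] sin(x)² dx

f(x) = sin(x)²
a = 1.25, b = 2.5, n = 10
h = (b - a)/n = 0.125000

Simpson's rule: (h/3)[f(x₀) + 4f(x₁) + 2f(x₂) + ... + f(xₙ)]

x_0 = 1.2500, f(x_0) = 0.900572, coefficient = 1
x_1 = 1.3750, f(x_1) = 0.962151, coefficient = 4
x_2 = 1.5000, f(x_2) = 0.994996, coefficient = 2
x_3 = 1.6250, f(x_3) = 0.997065, coefficient = 4
x_4 = 1.7500, f(x_4) = 0.968228, coefficient = 2
x_5 = 1.8750, f(x_5) = 0.910280, coefficient = 4
x_6 = 2.0000, f(x_6) = 0.826822, coefficient = 2
x_7 = 2.1250, f(x_7) = 0.723044, coefficient = 4
x_8 = 2.2500, f(x_8) = 0.605398, coefficient = 2
x_9 = 2.3750, f(x_9) = 0.481199, coefficient = 4
x_10 = 2.5000, f(x_10) = 0.358169, coefficient = 1

I ≈ (0.125000/3) × 24.344583 = 1.014358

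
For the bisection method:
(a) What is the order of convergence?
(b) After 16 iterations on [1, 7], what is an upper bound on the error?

(a) Bisection has linear (order 1) convergence; the error is halved each step.

(b) Error bound = (b-a)/2^n = (7 - 1)/2^{16}
    = 6/2^{16}

(a) 1 (linear); (b) error ≤ 9.16e-05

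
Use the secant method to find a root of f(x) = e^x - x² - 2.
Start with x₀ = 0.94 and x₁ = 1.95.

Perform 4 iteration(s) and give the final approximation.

f(x) = e^x - x² - 2
x₀ = 0.94, x₁ = 1.95

Secant formula: x_{n+1} = x_n - f(x_n)(x_n - x_{n-1})/(f(x_n) - f(x_{n-1}))

Iteration 1:
  f(0.940000) = -0.323619
  f(1.950000) = 1.226188
  x_2 = 1.950000 - 1.226188×(1.950000 - 0.940000)/(1.226188 - (-0.323619))
       = 1.150900
Iteration 2:
  f(1.950000) = 1.226188
  f(1.150900) = -0.163534
  x_3 = 1.150900 - (-0.163534)×(1.150900 - 1.950000)/(-0.163534 - 1.226188)
       = 1.244934
Iteration 3:
  f(1.150900) = -0.163534
  f(1.244934) = -0.077156
  x_4 = 1.244934 - (-0.077156)×(1.244934 - 1.150900)/(-0.077156 - (-0.163534))
       = 1.328927
Iteration 4:
  f(1.244934) = -0.077156
  f(1.328927) = 0.010941
  x_5 = 1.328927 - 0.010941×(1.328927 - 1.244934)/(0.010941 - (-0.077156))
       = 1.318495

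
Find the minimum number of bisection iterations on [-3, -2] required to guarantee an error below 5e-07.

We need (b-a)/2^n ≤ 5e-07
(-2 - (-3))/2^n ≤ 5e-07
1/2^n ≤ 5e-07
2^n ≥ 2000000
n ≥ log₂(2000000) = 20.93
n ≥ 21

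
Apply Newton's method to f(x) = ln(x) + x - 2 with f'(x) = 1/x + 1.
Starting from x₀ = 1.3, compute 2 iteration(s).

f(x) = ln(x) + x - 2
f'(x) = 1/x + 1
x₀ = 1.3

Newton-Raphson formula: x_{n+1} = x_n - f(x_n)/f'(x_n)

Iteration 1:
  f(1.300000) = -0.437636
  f'(1.300000) = 1.769231
  x_1 = 1.300000 - (-0.437636)/1.769231 = 1.547359
Iteration 2:
  f(1.547359) = -0.016091
  f'(1.547359) = 1.646262
  x_2 = 1.547359 - (-0.016091)/1.646262 = 1.557134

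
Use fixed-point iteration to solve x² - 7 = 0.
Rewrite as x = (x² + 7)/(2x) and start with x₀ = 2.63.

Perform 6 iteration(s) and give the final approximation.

Equation: x² - 7 = 0
Fixed-point form: x = (x² + 7)/(2x)
x₀ = 2.63

x_1 = g(2.630000) = 2.645798
x_2 = g(2.645798) = 2.645751
x_3 = g(2.645751) = 2.645751
x_4 = g(2.645751) = 2.645751
x_5 = g(2.645751) = 2.645751
x_6 = g(2.645751) = 2.645751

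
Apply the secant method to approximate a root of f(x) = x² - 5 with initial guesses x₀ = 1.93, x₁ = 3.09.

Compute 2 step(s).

f(x) = x² - 5
x₀ = 1.93, x₁ = 3.09

Secant formula: x_{n+1} = x_n - f(x_n)(x_n - x_{n-1})/(f(x_n) - f(x_{n-1}))

Iteration 1:
  f(1.930000) = -1.275100
  f(3.090000) = 4.548100
  x_2 = 3.090000 - 4.548100×(3.090000 - 1.930000)/(4.548100 - (-1.275100))
       = 2.184004
Iteration 2:
  f(3.090000) = 4.548100
  f(2.184004) = -0.230127
  x_3 = 2.184004 - (-0.230127)×(2.184004 - 3.090000)/(-0.230127 - 4.548100)
       = 2.227638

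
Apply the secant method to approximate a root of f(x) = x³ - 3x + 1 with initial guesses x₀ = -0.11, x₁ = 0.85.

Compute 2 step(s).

f(x) = x³ - 3x + 1
x₀ = -0.11, x₁ = 0.85

Secant formula: x_{n+1} = x_n - f(x_n)(x_n - x_{n-1})/(f(x_n) - f(x_{n-1}))

Iteration 1:
  f(-0.110000) = 1.328669
  f(0.850000) = -0.935875
  x_2 = 0.850000 - (-0.935875)×(0.850000 - (-0.110000))/(-0.935875 - 1.328669)
       = 0.453258
Iteration 2:
  f(0.850000) = -0.935875
  f(0.453258) = -0.266655
  x_3 = 0.453258 - (-0.266655)×(0.453258 - 0.850000)/(-0.266655 - (-0.935875))
       = 0.295173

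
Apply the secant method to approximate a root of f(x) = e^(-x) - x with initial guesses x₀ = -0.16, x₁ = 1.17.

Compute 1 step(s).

f(x) = e^(-x) - x
x₀ = -0.16, x₁ = 1.17

Secant formula: x_{n+1} = x_n - f(x_n)(x_n - x_{n-1})/(f(x_n) - f(x_{n-1}))

Iteration 1:
  f(-0.160000) = 1.333511
  f(1.170000) = -0.859633
  x_2 = 1.170000 - (-0.859633)×(1.170000 - (-0.160000))/(-0.859633 - 1.333511)
       = 0.648688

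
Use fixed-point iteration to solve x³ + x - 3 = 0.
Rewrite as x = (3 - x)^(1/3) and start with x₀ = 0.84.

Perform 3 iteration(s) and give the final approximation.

Equation: x³ + x - 3 = 0
Fixed-point form: x = (3 - x)^(1/3)
x₀ = 0.84

x_1 = g(0.840000) = 1.292661
x_2 = g(1.292661) = 1.195198
x_3 = g(1.195198) = 1.217521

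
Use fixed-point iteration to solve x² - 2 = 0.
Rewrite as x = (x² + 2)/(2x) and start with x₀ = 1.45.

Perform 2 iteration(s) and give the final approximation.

Equation: x² - 2 = 0
Fixed-point form: x = (x² + 2)/(2x)
x₀ = 1.45

x_1 = g(1.450000) = 1.414655
x_2 = g(1.414655) = 1.414214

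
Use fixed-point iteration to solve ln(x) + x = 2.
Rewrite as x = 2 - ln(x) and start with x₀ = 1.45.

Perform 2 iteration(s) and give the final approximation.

Equation: ln(x) + x = 2
Fixed-point form: x = 2 - ln(x)
x₀ = 1.45

x_1 = g(1.450000) = 1.628436
x_2 = g(1.628436) = 1.512380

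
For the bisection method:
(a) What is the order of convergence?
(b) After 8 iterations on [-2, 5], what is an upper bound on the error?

(a) Bisection has linear (order 1) convergence; the error is halved each step.

(b) Error bound = (b-a)/2^n = (5 - (-2))/2^{8}
    = 7/2^{8}

(a) 1 (linear); (b) error ≤ 2.73e-02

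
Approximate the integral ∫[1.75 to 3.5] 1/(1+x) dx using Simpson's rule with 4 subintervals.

f(x) = 1/(1+x)
a = 1.75, b = 3.5, n = 4
h = (b - a)/n = 0.437500

Simpson's rule: (h/3)[f(x₀) + 4f(x₁) + 2f(x₂) + ... + f(xₙ)]

x_0 = 1.7500, f(x_0) = 0.363636, coefficient = 1
x_1 = 2.1875, f(x_1) = 0.313725, coefficient = 4
x_2 = 2.6250, f(x_2) = 0.275862, coefficient = 2
x_3 = 3.0625, f(x_3) = 0.246154, coefficient = 4
x_4 = 3.5000, f(x_4) = 0.222222, coefficient = 1

I ≈ (0.437500/3) × 3.377100 = 0.492494
Exact value: 0.492476
Error: 0.000017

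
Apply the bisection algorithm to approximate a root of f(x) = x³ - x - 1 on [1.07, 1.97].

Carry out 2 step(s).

f(x) = x³ - x - 1
Initial interval: [1.07, 1.97]

Iteration 1:
  c_1 = (1.070000 + 1.970000)/2 = 1.520000
  f(c_1) = f(1.520000) = 0.991808
  f(a) × f(c) < 0, new interval: [1.070000, 1.520000]
Iteration 2:
  c_2 = (1.070000 + 1.520000)/2 = 1.295000
  f(c_2) = f(1.295000) = -0.123253
  f(a) × f(c) ≥ 0, new interval: [1.295000, 1.520000]

After 2 iteration(s), the approximation is c_2 = 1.295000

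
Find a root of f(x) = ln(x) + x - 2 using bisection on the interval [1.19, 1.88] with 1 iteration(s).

f(x) = ln(x) + x - 2
Initial interval: [1.19, 1.88]

Iteration 1:
  c_1 = (1.190000 + 1.880000)/2 = 1.535000
  f(c_1) = f(1.535000) = -0.036470
  f(a) × f(c) ≥ 0, new interval: [1.535000, 1.880000]

After 1 iteration(s), the approximation is c_1 = 1.535000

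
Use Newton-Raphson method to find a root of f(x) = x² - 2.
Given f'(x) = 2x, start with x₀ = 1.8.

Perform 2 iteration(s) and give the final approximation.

f(x) = x² - 2
f'(x) = 2x
x₀ = 1.8

Newton-Raphson formula: x_{n+1} = x_n - f(x_n)/f'(x_n)

Iteration 1:
  f(1.800000) = 1.240000
  f'(1.800000) = 3.600000
  x_1 = 1.800000 - 1.240000/3.600000 = 1.455556
Iteration 2:
  f(1.455556) = 0.118642
  f'(1.455556) = 2.911111
  x_2 = 1.455556 - 0.118642/2.911111 = 1.414801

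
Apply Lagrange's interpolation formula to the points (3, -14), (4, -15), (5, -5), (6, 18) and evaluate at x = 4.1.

Lagrange interpolation formula:
P(x) = Σ yᵢ × Lᵢ(x)
where Lᵢ(x) = Π_{j≠i} (x - xⱼ)/(xᵢ - xⱼ)

L_0(4.1) = (4.1 - 4)/(3 - 4) × (4.1 - 5)/(3 - 5) × (4.1 - 6)/(3 - 6) = -0.028500
L_1(4.1) = (4.1 - 3)/(4 - 3) × (4.1 - 5)/(4 - 5) × (4.1 - 6)/(4 - 6) = 0.940500
L_2(4.1) = (4.1 - 3)/(5 - 3) × (4.1 - 4)/(5 - 4) × (4.1 - 6)/(5 - 6) = 0.104500
L_3(4.1) = (4.1 - 3)/(6 - 3) × (4.1 - 4)/(6 - 4) × (4.1 - 5)/(6 - 5) = -0.016500

P(4.1) = (-14)×L_0(4.1) + (-15)×L_1(4.1) + (-5)×L_2(4.1) + 18×L_3(4.1)
P(4.1) = -14.528000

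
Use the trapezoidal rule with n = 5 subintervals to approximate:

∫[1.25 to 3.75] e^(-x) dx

f(x) = e^(-x)
a = 1.25, b = 3.75, n = 5
h = (b - a)/n = 0.500000

Trapezoidal rule: (h/2)[f(x₀) + 2f(x₁) + 2f(x₂) + ... + f(xₙ)]

x_0 = 1.2500, f(x_0) = 0.286505, coefficient = 1
x_1 = 1.7500, f(x_1) = 0.173774, coefficient = 2
x_2 = 2.2500, f(x_2) = 0.105399, coefficient = 2
x_3 = 2.7500, f(x_3) = 0.063928, coefficient = 2
x_4 = 3.2500, f(x_4) = 0.038774, coefficient = 2
x_5 = 3.7500, f(x_5) = 0.023518, coefficient = 1

I ≈ (0.500000/2) × 1.073773 = 0.268443
Exact value: 0.262987
Error: 0.005456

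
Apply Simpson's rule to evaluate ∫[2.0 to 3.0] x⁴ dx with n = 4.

f(x) = x⁴
a = 2.0, b = 3.0, n = 4
h = (b - a)/n = 0.250000

Simpson's rule: (h/3)[f(x₀) + 4f(x₁) + 2f(x₂) + ... + f(xₙ)]

x_0 = 2.0000, f(x_0) = 16.000000, coefficient = 1
x_1 = 2.2500, f(x_1) = 25.628906, coefficient = 4
x_2 = 2.5000, f(x_2) = 39.062500, coefficient = 2
x_3 = 2.7500, f(x_3) = 57.191406, coefficient = 4
x_4 = 3.0000, f(x_4) = 81.000000, coefficient = 1

I ≈ (0.250000/3) × 506.406250 = 42.200521
Exact value: 42.200000
Error: 0.000521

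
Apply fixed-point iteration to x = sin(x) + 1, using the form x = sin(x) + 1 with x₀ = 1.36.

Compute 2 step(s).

Equation: x = sin(x) + 1
Fixed-point form: x = sin(x) + 1
x₀ = 1.36

x_1 = g(1.360000) = 1.977865
x_2 = g(1.977865) = 1.918285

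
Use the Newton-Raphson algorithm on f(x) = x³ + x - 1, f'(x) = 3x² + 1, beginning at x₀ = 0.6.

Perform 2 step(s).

f(x) = x³ + x - 1
f'(x) = 3x² + 1
x₀ = 0.6

Newton-Raphson formula: x_{n+1} = x_n - f(x_n)/f'(x_n)

Iteration 1:
  f(0.600000) = -0.184000
  f'(0.600000) = 2.080000
  x_1 = 0.600000 - (-0.184000)/2.080000 = 0.688462
Iteration 2:
  f(0.688462) = 0.014778
  f'(0.688462) = 2.421938
  x_2 = 0.688462 - 0.014778/2.421938 = 0.682360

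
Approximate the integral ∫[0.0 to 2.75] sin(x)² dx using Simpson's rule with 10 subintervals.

f(x) = sin(x)²
a = 0.0, b = 2.75, n = 10
h = (b - a)/n = 0.275000

Simpson's rule: (h/3)[f(x₀) + 4f(x₁) + 2f(x₂) + ... + f(xₙ)]

x_0 = 0.0000, f(x_0) = 0.000000, coefficient = 1
x_1 = 0.2750, f(x_1) = 0.073738, coefficient = 4
x_2 = 0.5500, f(x_2) = 0.273202, coefficient = 2
x_3 = 0.8250, f(x_3) = 0.539560, coefficient = 4
x_4 = 1.1000, f(x_4) = 0.794251, coefficient = 2
x_5 = 1.3750, f(x_5) = 0.962151, coefficient = 4
x_6 = 1.6500, f(x_6) = 0.993740, coefficient = 2
x_7 = 1.9250, f(x_7) = 0.879700, coefficient = 4
x_8 = 2.2000, f(x_8) = 0.653666, coefficient = 2
x_9 = 2.4750, f(x_9) = 0.382309, coefficient = 4
x_10 = 2.7500, f(x_10) = 0.145665, coefficient = 1

I ≈ (0.275000/3) × 16.925215 = 1.551478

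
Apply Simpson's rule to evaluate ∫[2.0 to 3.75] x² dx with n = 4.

f(x) = x²
a = 2.0, b = 3.75, n = 4
h = (b - a)/n = 0.437500

Simpson's rule: (h/3)[f(x₀) + 4f(x₁) + 2f(x₂) + ... + f(xₙ)]

x_0 = 2.0000, f(x_0) = 4.000000, coefficient = 1
x_1 = 2.4375, f(x_1) = 5.941406, coefficient = 4
x_2 = 2.8750, f(x_2) = 8.265625, coefficient = 2
x_3 = 3.3125, f(x_3) = 10.972656, coefficient = 4
x_4 = 3.7500, f(x_4) = 14.062500, coefficient = 1

I ≈ (0.437500/3) × 102.250000 = 14.911458
Exact value: 14.911458
Error: 0.000000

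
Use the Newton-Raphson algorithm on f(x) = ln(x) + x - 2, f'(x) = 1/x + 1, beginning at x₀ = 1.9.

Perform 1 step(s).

f(x) = ln(x) + x - 2
f'(x) = 1/x + 1
x₀ = 1.9

Newton-Raphson formula: x_{n+1} = x_n - f(x_n)/f'(x_n)

Iteration 1:
  f(1.900000) = 0.541854
  f'(1.900000) = 1.526316
  x_1 = 1.900000 - 0.541854/1.526316 = 1.544992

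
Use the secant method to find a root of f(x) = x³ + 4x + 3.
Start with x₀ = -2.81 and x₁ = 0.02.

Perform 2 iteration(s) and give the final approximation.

f(x) = x³ + 4x + 3
x₀ = -2.81, x₁ = 0.02

Secant formula: x_{n+1} = x_n - f(x_n)(x_n - x_{n-1})/(f(x_n) - f(x_{n-1}))

Iteration 1:
  f(-2.810000) = -30.428041
  f(0.020000) = 3.080008
  x_2 = 0.020000 - 3.080008×(0.020000 - (-2.810000))/(3.080008 - (-30.428041))
       = -0.240129
Iteration 2:
  f(0.020000) = 3.080008
  f(-0.240129) = 2.025637
  x_3 = -0.240129 - 2.025637×(-0.240129 - 0.020000)/(2.025637 - 3.080008)
       = -0.739884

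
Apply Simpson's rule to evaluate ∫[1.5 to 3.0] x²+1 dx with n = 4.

f(x) = x²+1
a = 1.5, b = 3.0, n = 4
h = (b - a)/n = 0.375000

Simpson's rule: (h/3)[f(x₀) + 4f(x₁) + 2f(x₂) + ... + f(xₙ)]

x_0 = 1.5000, f(x_0) = 3.250000, coefficient = 1
x_1 = 1.8750, f(x_1) = 4.515625, coefficient = 4
x_2 = 2.2500, f(x_2) = 6.062500, coefficient = 2
x_3 = 2.6250, f(x_3) = 7.890625, coefficient = 4
x_4 = 3.0000, f(x_4) = 10.000000, coefficient = 1

I ≈ (0.375000/3) × 75.000000 = 9.375000
Exact value: 9.375000
Error: 0.000000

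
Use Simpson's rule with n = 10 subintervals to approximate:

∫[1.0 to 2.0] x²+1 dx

f(x) = x²+1
a = 1.0, b = 2.0, n = 10
h = (b - a)/n = 0.100000

Simpson's rule: (h/3)[f(x₀) + 4f(x₁) + 2f(x₂) + ... + f(xₙ)]

x_0 = 1.0000, f(x_0) = 2.000000, coefficient = 1
x_1 = 1.1000, f(x_1) = 2.210000, coefficient = 4
x_2 = 1.2000, f(x_2) = 2.440000, coefficient = 2
x_3 = 1.3000, f(x_3) = 2.690000, coefficient = 4
x_4 = 1.4000, f(x_4) = 2.960000, coefficient = 2
x_5 = 1.5000, f(x_5) = 3.250000, coefficient = 4
x_6 = 1.6000, f(x_6) = 3.560000, coefficient = 2
x_7 = 1.7000, f(x_7) = 3.890000, coefficient = 4
x_8 = 1.8000, f(x_8) = 4.240000, coefficient = 2
x_9 = 1.9000, f(x_9) = 4.610000, coefficient = 4
x_10 = 2.0000, f(x_10) = 5.000000, coefficient = 1

I ≈ (0.100000/3) × 100.000000 = 3.333333
Exact value: 3.333333
Error: 0.000000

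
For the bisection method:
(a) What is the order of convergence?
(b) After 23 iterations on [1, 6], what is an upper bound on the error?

(a) Bisection has linear (order 1) convergence; the error is halved each step.

(b) Error bound = (b-a)/2^n = (6 - 1)/2^{23}
    = 5/2^{23}

(a) 1 (linear); (b) error ≤ 5.96e-07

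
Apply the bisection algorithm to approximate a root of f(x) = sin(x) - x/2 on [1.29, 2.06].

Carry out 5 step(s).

f(x) = sin(x) - x/2
Initial interval: [1.29, 2.06]

Iteration 1:
  c_1 = (1.290000 + 2.060000)/2 = 1.675000
  f(c_1) = f(1.675000) = 0.157076
  f(a) × f(c) ≥ 0, new interval: [1.675000, 2.060000]
Iteration 2:
  c_2 = (1.675000 + 2.060000)/2 = 1.867500
  f(c_2) = f(1.867500) = 0.022555
  f(a) × f(c) ≥ 0, new interval: [1.867500, 2.060000]
Iteration 3:
  c_3 = (1.867500 + 2.060000)/2 = 1.963750
  f(c_3) = f(1.963750) = -0.058093
  f(a) × f(c) < 0, new interval: [1.867500, 1.963750]
Iteration 4:
  c_4 = (1.867500 + 1.963750)/2 = 1.915625
  f(c_4) = f(1.915625) = -0.016679
  f(a) × f(c) < 0, new interval: [1.867500, 1.915625]
Iteration 5:
  c_5 = (1.867500 + 1.915625)/2 = 1.891563
  f(c_5) = f(1.891563) = 0.003213
  f(a) × f(c) ≥ 0, new interval: [1.891563, 1.915625]

After 5 iteration(s), the approximation is c_5 = 1.891563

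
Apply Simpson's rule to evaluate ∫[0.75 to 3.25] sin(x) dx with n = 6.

f(x) = sin(x)
a = 0.75, b = 3.25, n = 6
h = (b - a)/n = 0.416667

Simpson's rule: (h/3)[f(x₀) + 4f(x₁) + 2f(x₂) + ... + f(xₙ)]

x_0 = 0.7500, f(x_0) = 0.681639, coefficient = 1
x_1 = 1.1667, f(x_1) = 0.919445, coefficient = 4
x_2 = 1.5833, f(x_2) = 0.999921, coefficient = 2
x_3 = 2.0000, f(x_3) = 0.909297, coefficient = 4
x_4 = 2.4167, f(x_4) = 0.663080, coefficient = 2
x_5 = 2.8333, f(x_5) = 0.303400, coefficient = 4
x_6 = 3.2500, f(x_6) = -0.108195, coefficient = 1

I ≈ (0.416667/3) × 12.428018 = 1.726114
Exact value: 1.725819
Error: 0.000295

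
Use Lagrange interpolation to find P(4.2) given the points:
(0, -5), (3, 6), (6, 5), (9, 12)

Lagrange interpolation formula:
P(x) = Σ yᵢ × Lᵢ(x)
where Lᵢ(x) = Π_{j≠i} (x - xⱼ)/(xᵢ - xⱼ)

L_0(4.2) = (4.2 - 3)/(0 - 3) × (4.2 - 6)/(0 - 6) × (4.2 - 9)/(0 - 9) = -0.064000
L_1(4.2) = (4.2 - 0)/(3 - 0) × (4.2 - 6)/(3 - 6) × (4.2 - 9)/(3 - 9) = 0.672000
L_2(4.2) = (4.2 - 0)/(6 - 0) × (4.2 - 3)/(6 - 3) × (4.2 - 9)/(6 - 9) = 0.448000
L_3(4.2) = (4.2 - 0)/(9 - 0) × (4.2 - 3)/(9 - 3) × (4.2 - 6)/(9 - 6) = -0.056000

P(4.2) = (-5)×L_0(4.2) + 6×L_1(4.2) + 5×L_2(4.2) + 12×L_3(4.2)
P(4.2) = 5.920000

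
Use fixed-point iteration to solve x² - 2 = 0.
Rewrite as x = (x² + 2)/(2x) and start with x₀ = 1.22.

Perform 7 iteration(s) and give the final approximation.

Equation: x² - 2 = 0
Fixed-point form: x = (x² + 2)/(2x)
x₀ = 1.22

x_1 = g(1.220000) = 1.429672
x_2 = g(1.429672) = 1.414297
x_3 = g(1.414297) = 1.414214
x_4 = g(1.414214) = 1.414214
x_5 = g(1.414214) = 1.414214
x_6 = g(1.414214) = 1.414214
x_7 = g(1.414214) = 1.414214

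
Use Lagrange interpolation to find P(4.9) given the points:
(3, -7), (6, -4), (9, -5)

Lagrange interpolation formula:
P(x) = Σ yᵢ × Lᵢ(x)
where Lᵢ(x) = Π_{j≠i} (x - xⱼ)/(xᵢ - xⱼ)

L_0(4.9) = (4.9 - 6)/(3 - 6) × (4.9 - 9)/(3 - 9) = 0.250556
L_1(4.9) = (4.9 - 3)/(6 - 3) × (4.9 - 9)/(6 - 9) = 0.865556
L_2(4.9) = (4.9 - 3)/(9 - 3) × (4.9 - 6)/(9 - 6) = -0.116111

P(4.9) = (-7)×L_0(4.9) + (-4)×L_1(4.9) + (-5)×L_2(4.9)
P(4.9) = -4.635556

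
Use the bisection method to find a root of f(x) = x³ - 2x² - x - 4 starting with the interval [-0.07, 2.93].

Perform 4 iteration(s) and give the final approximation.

f(x) = x³ - 2x² - x - 4
Initial interval: [-0.07, 2.93]

Iteration 1:
  c_1 = (-0.070000 + 2.930000)/2 = 1.430000
  f(c_1) = f(1.430000) = -6.595593
  f(a) × f(c) ≥ 0, new interval: [1.430000, 2.930000]
Iteration 2:
  c_2 = (1.430000 + 2.930000)/2 = 2.180000
  f(c_2) = f(2.180000) = -5.324568
  f(a) × f(c) ≥ 0, new interval: [2.180000, 2.930000]
Iteration 3:
  c_3 = (2.180000 + 2.930000)/2 = 2.555000
  f(c_3) = f(2.555000) = -2.931946
  f(a) × f(c) ≥ 0, new interval: [2.555000, 2.930000]
Iteration 4:
  c_4 = (2.555000 + 2.930000)/2 = 2.742500
  f(c_4) = f(2.742500) = -1.157930
  f(a) × f(c) ≥ 0, new interval: [2.742500, 2.930000]

After 4 iteration(s), the approximation is c_4 = 2.742500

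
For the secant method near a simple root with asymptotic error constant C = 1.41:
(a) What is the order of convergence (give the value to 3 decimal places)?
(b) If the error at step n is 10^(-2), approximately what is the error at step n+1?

(a) Secant method has superlinear convergence with order φ = (1+√5)/2 ≈ 1.618.
    This means |e_{n+1}| ≈ C|e_n|^1.618.

(b) With |e_n| = 10^(-2) and C = 1.41:
    |e_{n+1}| ≈ 1.41 × (10^(-2))^1.618 = 1.41 × 10^(-3.24)

(a) ≈ 1.618 (golden ratio); (b) |e_{n+1}| ≈ 8.187e-04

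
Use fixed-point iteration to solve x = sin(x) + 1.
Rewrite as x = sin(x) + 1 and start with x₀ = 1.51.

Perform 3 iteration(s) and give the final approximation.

Equation: x = sin(x) + 1
Fixed-point form: x = sin(x) + 1
x₀ = 1.51

x_1 = g(1.510000) = 1.998152
x_2 = g(1.998152) = 1.910065
x_3 = g(1.910065) = 1.942998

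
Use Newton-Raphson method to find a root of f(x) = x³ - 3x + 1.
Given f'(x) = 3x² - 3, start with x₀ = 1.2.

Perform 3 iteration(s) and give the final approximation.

f(x) = x³ - 3x + 1
f'(x) = 3x² - 3
x₀ = 1.2

Newton-Raphson formula: x_{n+1} = x_n - f(x_n)/f'(x_n)

Iteration 1:
  f(1.200000) = -0.872000
  f'(1.200000) = 1.320000
  x_1 = 1.200000 - (-0.872000)/1.320000 = 1.860606
Iteration 2:
  f(1.860606) = 1.859330
  f'(1.860606) = 7.385565
  x_2 = 1.860606 - 1.859330/7.385565 = 1.608854
Iteration 3:
  f(1.608854) = 0.337814
  f'(1.608854) = 4.765235
  x_3 = 1.608854 - 0.337814/4.765235 = 1.537963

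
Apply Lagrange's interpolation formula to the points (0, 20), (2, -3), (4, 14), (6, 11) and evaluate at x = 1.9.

Lagrange interpolation formula:
P(x) = Σ yᵢ × Lᵢ(x)
where Lᵢ(x) = Π_{j≠i} (x - xⱼ)/(xᵢ - xⱼ)

L_0(1.9) = (1.9 - 2)/(0 - 2) × (1.9 - 4)/(0 - 4) × (1.9 - 6)/(0 - 6) = 0.017938
L_1(1.9) = (1.9 - 0)/(2 - 0) × (1.9 - 4)/(2 - 4) × (1.9 - 6)/(2 - 6) = 1.022437
L_2(1.9) = (1.9 - 0)/(4 - 0) × (1.9 - 2)/(4 - 2) × (1.9 - 6)/(4 - 6) = -0.048688
L_3(1.9) = (1.9 - 0)/(6 - 0) × (1.9 - 2)/(6 - 2) × (1.9 - 4)/(6 - 4) = 0.008313

P(1.9) = 20×L_0(1.9) + (-3)×L_1(1.9) + 14×L_2(1.9) + 11×L_3(1.9)
P(1.9) = -3.298750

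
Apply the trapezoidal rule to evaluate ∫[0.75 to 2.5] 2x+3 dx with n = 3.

f(x) = 2x+3
a = 0.75, b = 2.5, n = 3
h = (b - a)/n = 0.583333

Trapezoidal rule: (h/2)[f(x₀) + 2f(x₁) + 2f(x₂) + ... + f(xₙ)]

x_0 = 0.7500, f(x_0) = 4.500000, coefficient = 1
x_1 = 1.3333, f(x_1) = 5.666667, coefficient = 2
x_2 = 1.9167, f(x_2) = 6.833333, coefficient = 2
x_3 = 2.5000, f(x_3) = 8.000000, coefficient = 1

I ≈ (0.583333/2) × 37.500000 = 10.937500
Exact value: 10.937500
Error: 0.000000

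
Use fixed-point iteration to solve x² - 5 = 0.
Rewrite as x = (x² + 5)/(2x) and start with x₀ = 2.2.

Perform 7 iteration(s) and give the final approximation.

Equation: x² - 5 = 0
Fixed-point form: x = (x² + 5)/(2x)
x₀ = 2.2

x_1 = g(2.200000) = 2.236364
x_2 = g(2.236364) = 2.236068
x_3 = g(2.236068) = 2.236068
x_4 = g(2.236068) = 2.236068
x_5 = g(2.236068) = 2.236068
x_6 = g(2.236068) = 2.236068
x_7 = g(2.236068) = 2.236068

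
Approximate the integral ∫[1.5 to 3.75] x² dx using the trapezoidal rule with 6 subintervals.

f(x) = x²
a = 1.5, b = 3.75, n = 6
h = (b - a)/n = 0.375000

Trapezoidal rule: (h/2)[f(x₀) + 2f(x₁) + 2f(x₂) + ... + f(xₙ)]

x_0 = 1.5000, f(x_0) = 2.250000, coefficient = 1
x_1 = 1.8750, f(x_1) = 3.515625, coefficient = 2
x_2 = 2.2500, f(x_2) = 5.062500, coefficient = 2
x_3 = 2.6250, f(x_3) = 6.890625, coefficient = 2
x_4 = 3.0000, f(x_4) = 9.000000, coefficient = 2
x_5 = 3.3750, f(x_5) = 11.390625, coefficient = 2
x_6 = 3.7500, f(x_6) = 14.062500, coefficient = 1

I ≈ (0.375000/2) × 88.031250 = 16.505859
Exact value: 16.453125
Error: 0.052734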